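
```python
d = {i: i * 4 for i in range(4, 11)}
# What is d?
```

{4: 16, 5: 20, 6: 24, 7: 28, 8: 32, 9: 36, 10: 40}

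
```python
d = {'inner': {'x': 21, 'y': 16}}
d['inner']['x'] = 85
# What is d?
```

After line 1: d = {'inner': {'x': 21, 'y': 16}}
After line 2 (inner x overwritten): d = {'inner': {'x': 85, 'y': 16}}

{'inner': {'x': 85, 'y': 16}}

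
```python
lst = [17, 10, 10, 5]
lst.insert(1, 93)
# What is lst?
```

[17, 93, 10, 10, 5]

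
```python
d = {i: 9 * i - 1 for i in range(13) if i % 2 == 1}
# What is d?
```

{1: 8, 3: 26, 5: 44, 7: 62, 9: 80, 11: 98}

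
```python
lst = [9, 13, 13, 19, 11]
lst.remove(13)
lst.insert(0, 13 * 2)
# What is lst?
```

After line 1: lst = [9, 13, 13, 19, 11]
After line 2 (remove first 13): lst = [9, 13, 19, 11]
After line 3 (insert 26 at index 0): lst = [26, 9, 13, 19, 11]

[26, 9, 13, 19, 11]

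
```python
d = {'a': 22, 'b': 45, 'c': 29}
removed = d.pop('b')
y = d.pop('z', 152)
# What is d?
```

After line 1: d = {'a': 22, 'b': 45, 'c': 29}
After line 2 (pop 'b' returns 45): d = {'a': 22, 'c': 29}, removed = 45
After line 3 (pop 'z' missing, returns default 152): d = {'a': 22, 'c': 29}, y = 152

{'a': 22, 'c': 29}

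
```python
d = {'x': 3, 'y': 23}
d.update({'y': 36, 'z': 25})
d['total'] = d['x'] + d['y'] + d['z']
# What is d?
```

After line 1: d = {'x': 3, 'y': 23}
After line 2 (y overwritten, z added): d = {'x': 3, 'y': 36, 'z': 25}
After line 3 (total = 3 + 36 + 25 = 64): d = {'x': 3, 'y': 36, 'z': 25, 'total': 64}

{'x': 3, 'y': 36, 'z': 25, 'total': 64}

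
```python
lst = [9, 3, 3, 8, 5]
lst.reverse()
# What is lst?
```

[5, 8, 3, 3, 9]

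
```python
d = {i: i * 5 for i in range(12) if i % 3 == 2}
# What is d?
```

{2: 10, 5: 25, 8: 40, 11: 55}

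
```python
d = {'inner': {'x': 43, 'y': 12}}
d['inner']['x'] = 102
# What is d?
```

After line 1: d = {'inner': {'x': 43, 'y': 12}}
After line 2 (inner x overwritten): d = {'inner': {'x': 102, 'y': 12}}

{'inner': {'x': 102, 'y': 12}}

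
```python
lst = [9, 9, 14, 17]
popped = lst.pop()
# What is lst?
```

[9, 9, 14]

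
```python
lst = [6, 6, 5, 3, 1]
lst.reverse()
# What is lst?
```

[1, 3, 5, 6, 6]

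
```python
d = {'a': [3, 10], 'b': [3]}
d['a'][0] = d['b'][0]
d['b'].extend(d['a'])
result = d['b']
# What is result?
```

After line 1: d = {'a': [3, 10], 'b': [3]}
After line 2 (a[0] = b[0] = 3): d = {'a': [3, 10], 'b': [3]}
After line 3 (b.extend(a) appends [3, 10]): d = {'a': [3, 10], 'b': [3, 3, 10]}
After line 4: result = d['b'] = [3, 3, 10]

[3, 3, 10]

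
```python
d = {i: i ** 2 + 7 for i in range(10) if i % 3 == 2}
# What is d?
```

{2: 11, 5: 32, 8: 71}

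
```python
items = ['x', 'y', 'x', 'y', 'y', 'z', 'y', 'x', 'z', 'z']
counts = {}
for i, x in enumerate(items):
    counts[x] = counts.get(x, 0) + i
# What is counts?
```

Initial: counts = {}, items = ['x', 'y', 'x', 'y', 'y', 'z', 'y', 'x', 'z', 'z']
i=0, x='x': counts = {'x': 0}
i=1, x='y': counts = {'x': 0, 'y': 1}
i=2, x='x': counts = {'x': 2, 'y': 1}
i=3, x='y': counts = {'x': 2, 'y': 4}
i=4, x='y': counts = {'x': 2, 'y': 8}
i=5, x='z': counts = {'x': 2, 'y': 8, 'z': 5}
i=6, x='y': counts = {'x': 2, 'y': 14, 'z': 5}
i=7, x='x': counts = {'x': 9, 'y': 14, 'z': 5}
i=8, x='z': counts = {'x': 9, 'y': 14, 'z': 13}
i=9, x='z': counts = {'x': 9, 'y': 14, 'z': 22}

{'x': 9, 'y': 14, 'z': 22}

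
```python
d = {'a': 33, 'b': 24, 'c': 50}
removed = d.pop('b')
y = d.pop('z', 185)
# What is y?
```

After line 1: d = {'a': 33, 'b': 24, 'c': 50}
After line 2 (pop 'b' returns 24): d = {'a': 33, 'c': 50}, removed = 24
After line 3 (pop 'z' missing, returns default 185): d = {'a': 33, 'c': 50}, y = 185

185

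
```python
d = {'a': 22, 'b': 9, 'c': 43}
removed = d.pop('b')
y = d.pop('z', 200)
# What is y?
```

After line 1: d = {'a': 22, 'b': 9, 'c': 43}
After line 2 (pop 'b' returns 9): d = {'a': 22, 'c': 43}, removed = 9
After line 3 (pop 'z' missing, returns default 200): d = {'a': 22, 'c': 43}, y = 200

200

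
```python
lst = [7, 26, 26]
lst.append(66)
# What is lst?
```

[7, 26, 26, 66]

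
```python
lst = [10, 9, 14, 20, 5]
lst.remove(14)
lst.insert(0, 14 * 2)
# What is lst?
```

After line 1: lst = [10, 9, 14, 20, 5]
After line 2 (remove first 14): lst = [10, 9, 20, 5]
After line 3 (insert 28 at index 0): lst = [28, 10, 9, 20, 5]

[28, 10, 9, 20, 5]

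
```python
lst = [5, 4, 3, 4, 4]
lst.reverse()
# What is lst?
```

[4, 4, 3, 4, 5]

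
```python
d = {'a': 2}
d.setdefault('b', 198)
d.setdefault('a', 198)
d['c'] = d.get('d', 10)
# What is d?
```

After line 1: d = {'a': 2}
After line 2 (setdefault adds 'b'=198): d = {'a': 2, 'b': 198}
After line 3 (setdefault 'a' no-op, already exists): d = {'a': 2, 'b': 198}
After line 4 (get('d', 10) returns default since 'd' not in d): d = {'a': 2, 'b': 198, 'c': 10}

{'a': 2, 'b': 198, 'c': 10}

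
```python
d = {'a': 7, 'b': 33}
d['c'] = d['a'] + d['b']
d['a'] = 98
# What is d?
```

After line 1: d = {'a': 7, 'b': 33}
After line 2 (d['c'] = 7 + 33): d = {'a': 7, 'b': 33, 'c': 40}
After line 3: d = {'a': 98, 'b': 33, 'c': 40}

{'a': 98, 'b': 33, 'c': 40}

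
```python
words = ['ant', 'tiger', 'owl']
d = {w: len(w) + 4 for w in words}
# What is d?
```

{'ant': 7, 'tiger': 9, 'owl': 7}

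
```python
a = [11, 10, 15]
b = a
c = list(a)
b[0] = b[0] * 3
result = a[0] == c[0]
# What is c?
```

After line 1: a = [11, 10, 15]
After line 2 (b = a, alias): a = [11, 10, 15], b = [11, 10, 15]
After line 3 (c = list(a) is a copy, new object): c = [11, 10, 15]
After line 4 (b[0] = 11 * 3 = 33; mutates shared a/b): a = b = [33, 10, 15], c = [11, 10, 15]
After line 5 (a[0] = 33, c[0] = 11; result = False)

[11, 10, 15]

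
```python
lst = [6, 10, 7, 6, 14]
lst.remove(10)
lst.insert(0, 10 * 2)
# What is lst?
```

After line 1: lst = [6, 10, 7, 6, 14]
After line 2 (remove first 10): lst = [6, 7, 6, 14]
After line 3 (insert 20 at index 0): lst = [20, 6, 7, 6, 14]

[20, 6, 7, 6, 14]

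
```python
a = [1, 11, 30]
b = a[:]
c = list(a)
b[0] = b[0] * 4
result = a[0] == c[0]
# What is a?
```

After line 1: a = [1, 11, 30]
After line 2 (b = a[:], copy): a = [1, 11, 30], b = [1, 11, 30]
After line 3 (c = list(a) is a copy, new object): c = [1, 11, 30]
After line 4 (b[0] = 1 * 4 = 4; only b mutates (copy)): a = [1, 11, 30], b = [4, 11, 30], c = [1, 11, 30]
After line 5 (a[0] = 1, c[0] = 1; result = True)

[1, 11, 30]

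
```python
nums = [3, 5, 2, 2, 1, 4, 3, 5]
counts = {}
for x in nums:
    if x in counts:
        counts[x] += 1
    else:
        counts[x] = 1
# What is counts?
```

Initial: counts = {}, nums = [3, 5, 2, 2, 1, 4, 3, 5]
See 3: counts = {3: 1}
See 5: counts = {3: 1, 5: 1}
See 2: counts = {3: 1, 5: 1, 2: 1}
See 2: counts = {3: 1, 5: 1, 2: 2}
See 1: counts = {3: 1, 5: 1, 2: 2, 1: 1}
See 4: counts = {3: 1, 5: 1, 2: 2, 1: 1, 4: 1}
See 3: counts = {3: 2, 5: 1, 2: 2, 1: 1, 4: 1}
See 5: counts = {3: 2, 5: 2, 2: 2, 1: 1, 4: 1}

{3: 2, 5: 2, 2: 2, 1: 1, 4: 1}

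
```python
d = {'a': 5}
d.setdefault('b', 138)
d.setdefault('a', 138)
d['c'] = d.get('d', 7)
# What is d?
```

After line 1: d = {'a': 5}
After line 2 (setdefault adds 'b'=138): d = {'a': 5, 'b': 138}
After line 3 (setdefault 'a' no-op, already exists): d = {'a': 5, 'b': 138}
After line 4 (get('d', 7) returns default since 'd' not in d): d = {'a': 5, 'b': 138, 'c': 7}

{'a': 5, 'b': 138, 'c': 7}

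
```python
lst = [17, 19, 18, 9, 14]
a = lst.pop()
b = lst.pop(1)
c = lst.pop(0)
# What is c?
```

After line 1: lst = [17, 19, 18, 9, 14]
After line 2 (pop() -> a = 14): lst = [17, 19, 18, 9]
After line 3 (pop(1) -> b = 19): lst = [17, 18, 9]
After line 4 (pop(0) -> c = 17): lst = [18, 9]

17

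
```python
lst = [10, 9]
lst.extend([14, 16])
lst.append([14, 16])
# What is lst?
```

After line 1: lst = [10, 9]
After line 2 (extend unpacks [14, 16]): lst = [10, 9, 14, 16]
After line 3 (append adds [14, 16] as single element): lst = [10, 9, 14, 16, [14, 16]]

[10, 9, 14, 16, [14, 16]]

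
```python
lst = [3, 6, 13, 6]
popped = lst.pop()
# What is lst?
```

[3, 6, 13]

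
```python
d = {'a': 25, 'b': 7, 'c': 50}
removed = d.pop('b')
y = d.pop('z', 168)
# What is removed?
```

After line 1: d = {'a': 25, 'b': 7, 'c': 50}
After line 2 (pop 'b' returns 7): d = {'a': 25, 'c': 50}, removed = 7
After line 3 (pop 'z' missing, returns default 168): d = {'a': 25, 'c': 50}, y = 168

7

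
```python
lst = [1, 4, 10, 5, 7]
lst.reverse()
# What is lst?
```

[7, 5, 10, 4, 1]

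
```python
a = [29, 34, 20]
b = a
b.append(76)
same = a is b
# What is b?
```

After line 1: a = [29, 34, 20]
After line 2 (b = a is an alias, same object): a = [29, 34, 20], b = [29, 34, 20]
After line 3 (b.append mutates the shared list): a = [29, 34, 20, 76], b = [29, 34, 20, 76]
After line 4 (same = a is b; same object -> True): same = True

[29, 34, 20, 76]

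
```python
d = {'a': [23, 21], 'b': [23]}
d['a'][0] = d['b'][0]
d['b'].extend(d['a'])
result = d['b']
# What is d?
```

After line 1: d = {'a': [23, 21], 'b': [23]}
After line 2 (a[0] = b[0] = 23): d = {'a': [23, 21], 'b': [23]}
After line 3 (b.extend(a) appends [23, 21]): d = {'a': [23, 21], 'b': [23, 23, 21]}
After line 4: result = d['b'] = [23, 23, 21]

{'a': [23, 21], 'b': [23, 23, 21]}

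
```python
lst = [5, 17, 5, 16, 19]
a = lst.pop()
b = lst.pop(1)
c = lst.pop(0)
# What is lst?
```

After line 1: lst = [5, 17, 5, 16, 19]
After line 2 (pop() -> a = 19): lst = [5, 17, 5, 16]
After line 3 (pop(1) -> b = 17): lst = [5, 5, 16]
After line 4 (pop(0) -> c = 5): lst = [5, 16]

[5, 16]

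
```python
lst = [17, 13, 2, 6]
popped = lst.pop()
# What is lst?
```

[17, 13, 2]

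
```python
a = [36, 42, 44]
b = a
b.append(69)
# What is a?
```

After line 1: a = [36, 42, 44]
After line 2 (b = a is an alias, same object): a = [36, 42, 44], b = [36, 42, 44]
After line 3 (b.append mutates the shared list): a = [36, 42, 44, 69], b = [36, 42, 44, 69]

[36, 42, 44, 69]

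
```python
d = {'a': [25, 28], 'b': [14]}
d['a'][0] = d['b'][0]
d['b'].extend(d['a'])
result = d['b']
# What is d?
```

After line 1: d = {'a': [25, 28], 'b': [14]}
After line 2 (a[0] = b[0] = 14): d = {'a': [14, 28], 'b': [14]}
After line 3 (b.extend(a) appends [14, 28]): d = {'a': [14, 28], 'b': [14, 14, 28]}
After line 4: result = d['b'] = [14, 14, 28]

{'a': [14, 28], 'b': [14, 14, 28]}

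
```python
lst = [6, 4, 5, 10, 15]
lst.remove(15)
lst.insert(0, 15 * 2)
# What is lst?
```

After line 1: lst = [6, 4, 5, 10, 15]
After line 2 (remove first 15): lst = [6, 4, 5, 10]
After line 3 (insert 30 at index 0): lst = [30, 6, 4, 5, 10]

[30, 6, 4, 5, 10]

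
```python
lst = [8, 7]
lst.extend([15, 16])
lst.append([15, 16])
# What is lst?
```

After line 1: lst = [8, 7]
After line 2 (extend unpacks [15, 16]): lst = [8, 7, 15, 16]
After line 3 (append adds [15, 16] as single element): lst = [8, 7, 15, 16, [15, 16]]

[8, 7, 15, 16, [15, 16]]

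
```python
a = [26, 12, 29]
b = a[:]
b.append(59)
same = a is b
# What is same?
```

After line 1: a = [26, 12, 29]
After line 2 (b = a[:] is a shallow copy, new object): a = [26, 12, 29], b = [26, 12, 29]
After line 3 (append only mutates b): a = [26, 12, 29], b = [26, 12, 29, 59]
After line 4 (same = a is b; different objects -> False): same = False

False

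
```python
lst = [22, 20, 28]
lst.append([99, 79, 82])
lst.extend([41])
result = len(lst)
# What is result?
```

After line 1: lst = [22, 20, 28]
After line 2 (append adds [99, 79, 82] as single element): lst = [22, 20, 28, [99, 79, 82]]
After line 3 (extend unpacks [41], adds 41): lst = [22, 20, 28, [99, 79, 82], 41]
After line 4: result = len(lst) = 5

5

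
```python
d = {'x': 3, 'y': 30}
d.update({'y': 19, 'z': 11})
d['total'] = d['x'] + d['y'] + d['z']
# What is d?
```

After line 1: d = {'x': 3, 'y': 30}
After line 2 (y overwritten, z added): d = {'x': 3, 'y': 19, 'z': 11}
After line 3 (total = 3 + 19 + 11 = 33): d = {'x': 3, 'y': 19, 'z': 11, 'total': 33}

{'x': 3, 'y': 19, 'z': 11, 'total': 33}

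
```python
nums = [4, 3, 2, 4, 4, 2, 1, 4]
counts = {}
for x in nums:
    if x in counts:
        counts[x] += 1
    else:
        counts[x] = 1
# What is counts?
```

Initial: counts = {}, nums = [4, 3, 2, 4, 4, 2, 1, 4]
See 4: counts = {4: 1}
See 3: counts = {4: 1, 3: 1}
See 2: counts = {4: 1, 3: 1, 2: 1}
See 4: counts = {4: 2, 3: 1, 2: 1}
See 4: counts = {4: 3, 3: 1, 2: 1}
See 2: counts = {4: 3, 3: 1, 2: 2}
See 1: counts = {4: 3, 3: 1, 2: 2, 1: 1}
See 4: counts = {4: 4, 3: 1, 2: 2, 1: 1}

{4: 4, 3: 1, 2: 2, 1: 1}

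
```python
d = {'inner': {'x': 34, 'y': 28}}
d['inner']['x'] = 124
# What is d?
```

After line 1: d = {'inner': {'x': 34, 'y': 28}}
After line 2 (inner x overwritten): d = {'inner': {'x': 124, 'y': 28}}

{'inner': {'x': 124, 'y': 28}}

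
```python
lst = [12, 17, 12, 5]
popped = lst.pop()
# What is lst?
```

[12, 17, 12]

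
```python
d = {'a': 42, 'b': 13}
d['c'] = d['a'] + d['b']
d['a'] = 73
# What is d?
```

After line 1: d = {'a': 42, 'b': 13}
After line 2 (d['c'] = 42 + 13): d = {'a': 42, 'b': 13, 'c': 55}
After line 3: d = {'a': 73, 'b': 13, 'c': 55}

{'a': 73, 'b': 13, 'c': 55}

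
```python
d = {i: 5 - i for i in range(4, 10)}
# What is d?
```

{4: 1, 5: 0, 6: -1, 7: -2, 8: -3, 9: -4}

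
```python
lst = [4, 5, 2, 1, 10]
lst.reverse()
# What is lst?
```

[10, 1, 2, 5, 4]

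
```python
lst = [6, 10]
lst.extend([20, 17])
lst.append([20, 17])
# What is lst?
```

After line 1: lst = [6, 10]
After line 2 (extend unpacks [20, 17]): lst = [6, 10, 20, 17]
After line 3 (append adds [20, 17] as single element): lst = [6, 10, 20, 17, [20, 17]]

[6, 10, 20, 17, [20, 17]]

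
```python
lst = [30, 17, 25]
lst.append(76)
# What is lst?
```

[30, 17, 25, 76]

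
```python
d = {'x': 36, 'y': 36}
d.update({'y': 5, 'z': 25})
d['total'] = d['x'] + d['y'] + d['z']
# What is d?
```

After line 1: d = {'x': 36, 'y': 36}
After line 2 (y overwritten, z added): d = {'x': 36, 'y': 5, 'z': 25}
After line 3 (total = 36 + 5 + 25 = 66): d = {'x': 36, 'y': 5, 'z': 25, 'total': 66}

{'x': 36, 'y': 5, 'z': 25, 'total': 66}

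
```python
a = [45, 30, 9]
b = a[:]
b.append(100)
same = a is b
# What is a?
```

After line 1: a = [45, 30, 9]
After line 2 (b = a[:] is a shallow copy, new object): a = [45, 30, 9], b = [45, 30, 9]
After line 3 (append only mutates b): a = [45, 30, 9], b = [45, 30, 9, 100]
After line 4 (same = a is b; different objects -> False): same = False

[45, 30, 9]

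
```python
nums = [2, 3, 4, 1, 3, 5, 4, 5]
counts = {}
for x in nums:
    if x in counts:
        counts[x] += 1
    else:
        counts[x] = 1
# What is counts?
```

Initial: counts = {}, nums = [2, 3, 4, 1, 3, 5, 4, 5]
See 2: counts = {2: 1}
See 3: counts = {2: 1, 3: 1}
See 4: counts = {2: 1, 3: 1, 4: 1}
See 1: counts = {2: 1, 3: 1, 4: 1, 1: 1}
See 3: counts = {2: 1, 3: 2, 4: 1, 1: 1}
See 5: counts = {2: 1, 3: 2, 4: 1, 1: 1, 5: 1}
See 4: counts = {2: 1, 3: 2, 4: 2, 1: 1, 5: 1}
See 5: counts = {2: 1, 3: 2, 4: 2, 1: 1, 5: 2}

{2: 1, 3: 2, 4: 2, 1: 1, 5: 2}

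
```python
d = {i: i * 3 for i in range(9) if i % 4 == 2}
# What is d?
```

{2: 6, 6: 18}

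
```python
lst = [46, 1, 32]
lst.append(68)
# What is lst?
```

[46, 1, 32, 68]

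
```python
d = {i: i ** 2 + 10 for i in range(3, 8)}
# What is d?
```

{3: 19, 4: 26, 5: 35, 6: 46, 7: 59}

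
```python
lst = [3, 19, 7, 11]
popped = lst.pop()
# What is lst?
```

[3, 19, 7]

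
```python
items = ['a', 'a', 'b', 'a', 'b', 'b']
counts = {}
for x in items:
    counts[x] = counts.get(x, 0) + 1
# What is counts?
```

Initial: counts = {}, items = ['a', 'a', 'b', 'a', 'b', 'b']
See 'a': counts = {'a': 1}
See 'a': counts = {'a': 2}
See 'b': counts = {'a': 2, 'b': 1}
See 'a': counts = {'a': 3, 'b': 1}
See 'b': counts = {'a': 3, 'b': 2}
See 'b': counts = {'a': 3, 'b': 3}

{'a': 3, 'b': 3}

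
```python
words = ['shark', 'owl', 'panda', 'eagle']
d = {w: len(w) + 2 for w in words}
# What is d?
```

{'shark': 7, 'owl': 5, 'panda': 7, 'eagle': 7}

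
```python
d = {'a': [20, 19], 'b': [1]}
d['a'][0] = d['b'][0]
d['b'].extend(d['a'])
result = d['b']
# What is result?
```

After line 1: d = {'a': [20, 19], 'b': [1]}
After line 2 (a[0] = b[0] = 1): d = {'a': [1, 19], 'b': [1]}
After line 3 (b.extend(a) appends [1, 19]): d = {'a': [1, 19], 'b': [1, 1, 19]}
After line 4: result = d['b'] = [1, 1, 19]

[1, 1, 19]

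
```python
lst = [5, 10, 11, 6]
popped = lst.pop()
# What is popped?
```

6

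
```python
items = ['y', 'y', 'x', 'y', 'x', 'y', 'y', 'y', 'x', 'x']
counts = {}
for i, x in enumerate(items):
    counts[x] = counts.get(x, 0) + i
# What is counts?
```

Initial: counts = {}, items = ['y', 'y', 'x', 'y', 'x', 'y', 'y', 'y', 'x', 'x']
i=0, x='y': counts = {'y': 0}
i=1, x='y': counts = {'y': 1}
i=2, x='x': counts = {'y': 1, 'x': 2}
i=3, x='y': counts = {'y': 4, 'x': 2}
i=4, x='x': counts = {'y': 4, 'x': 6}
i=5, x='y': counts = {'y': 9, 'x': 6}
i=6, x='y': counts = {'y': 15, 'x': 6}
i=7, x='y': counts = {'y': 22, 'x': 6}
i=8, x='x': counts = {'y': 22, 'x': 14}
i=9, x='x': counts = {'y': 22, 'x': 23}

{'y': 22, 'x': 23}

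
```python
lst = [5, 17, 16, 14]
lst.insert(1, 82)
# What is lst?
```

[5, 82, 17, 16, 14]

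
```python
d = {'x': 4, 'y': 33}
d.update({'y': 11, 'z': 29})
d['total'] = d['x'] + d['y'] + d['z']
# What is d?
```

After line 1: d = {'x': 4, 'y': 33}
After line 2 (y overwritten, z added): d = {'x': 4, 'y': 11, 'z': 29}
After line 3 (total = 4 + 11 + 29 = 44): d = {'x': 4, 'y': 11, 'z': 29, 'total': 44}

{'x': 4, 'y': 11, 'z': 29, 'total': 44}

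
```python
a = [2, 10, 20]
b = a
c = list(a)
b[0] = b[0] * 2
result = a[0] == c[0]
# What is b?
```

After line 1: a = [2, 10, 20]
After line 2 (b = a, alias): a = [2, 10, 20], b = [2, 10, 20]
After line 3 (c = list(a) is a copy, new object): c = [2, 10, 20]
After line 4 (b[0] = 2 * 2 = 4; mutates shared a/b): a = b = [4, 10, 20], c = [2, 10, 20]
After line 5 (a[0] = 4, c[0] = 2; result = False)

[4, 10, 20]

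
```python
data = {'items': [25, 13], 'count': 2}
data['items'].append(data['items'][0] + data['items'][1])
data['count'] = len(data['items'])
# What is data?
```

After line 1: data = {'items': [25, 13], 'count': 2}
After line 2 (append 25 + 13 = 38): data = {'items': [25, 13, 38], 'count': 2}
After line 3 (count = len(items) = 3): data = {'items': [25, 13, 38], 'count': 3}

{'items': [25, 13, 38], 'count': 3}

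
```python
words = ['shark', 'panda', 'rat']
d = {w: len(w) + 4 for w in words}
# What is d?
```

{'shark': 9, 'panda': 9, 'rat': 7}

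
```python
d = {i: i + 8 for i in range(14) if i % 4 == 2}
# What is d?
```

{2: 10, 6: 14, 10: 18}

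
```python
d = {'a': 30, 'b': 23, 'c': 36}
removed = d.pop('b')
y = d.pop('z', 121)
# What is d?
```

After line 1: d = {'a': 30, 'b': 23, 'c': 36}
After line 2 (pop 'b' returns 23): d = {'a': 30, 'c': 36}, removed = 23
After line 3 (pop 'z' missing, returns default 121): d = {'a': 30, 'c': 36}, y = 121

{'a': 30, 'c': 36}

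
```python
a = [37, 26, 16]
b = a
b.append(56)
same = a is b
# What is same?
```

After line 1: a = [37, 26, 16]
After line 2 (b = a is an alias, same object): a = [37, 26, 16], b = [37, 26, 16]
After line 3 (b.append mutates the shared list): a = [37, 26, 16, 56], b = [37, 26, 16, 56]
After line 4 (same = a is b; same object -> True): same = True

True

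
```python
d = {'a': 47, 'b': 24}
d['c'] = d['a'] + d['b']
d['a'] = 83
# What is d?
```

After line 1: d = {'a': 47, 'b': 24}
After line 2 (d['c'] = 47 + 24): d = {'a': 47, 'b': 24, 'c': 71}
After line 3: d = {'a': 83, 'b': 24, 'c': 71}

{'a': 83, 'b': 24, 'c': 71}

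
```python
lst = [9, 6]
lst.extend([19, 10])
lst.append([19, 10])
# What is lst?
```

After line 1: lst = [9, 6]
After line 2 (extend unpacks [19, 10]): lst = [9, 6, 19, 10]
After line 3 (append adds [19, 10] as single element): lst = [9, 6, 19, 10, [19, 10]]

[9, 6, 19, 10, [19, 10]]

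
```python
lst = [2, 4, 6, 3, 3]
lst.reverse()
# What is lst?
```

[3, 3, 6, 4, 2]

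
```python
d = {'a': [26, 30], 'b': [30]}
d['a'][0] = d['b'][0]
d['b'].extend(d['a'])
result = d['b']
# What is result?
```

After line 1: d = {'a': [26, 30], 'b': [30]}
After line 2 (a[0] = b[0] = 30): d = {'a': [30, 30], 'b': [30]}
After line 3 (b.extend(a) appends [30, 30]): d = {'a': [30, 30], 'b': [30, 30, 30]}
After line 4: result = d['b'] = [30, 30, 30]

[30, 30, 30]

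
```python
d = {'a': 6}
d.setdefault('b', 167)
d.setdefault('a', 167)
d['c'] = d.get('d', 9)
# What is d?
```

After line 1: d = {'a': 6}
After line 2 (setdefault adds 'b'=167): d = {'a': 6, 'b': 167}
After line 3 (setdefault 'a' no-op, already exists): d = {'a': 6, 'b': 167}
After line 4 (get('d', 9) returns default since 'd' not in d): d = {'a': 6, 'b': 167, 'c': 9}

{'a': 6, 'b': 167, 'c': 9}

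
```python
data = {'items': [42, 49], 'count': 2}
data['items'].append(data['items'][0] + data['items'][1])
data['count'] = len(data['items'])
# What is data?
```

After line 1: data = {'items': [42, 49], 'count': 2}
After line 2 (append 42 + 49 = 91): data = {'items': [42, 49, 91], 'count': 2}
After line 3 (count = len(items) = 3): data = {'items': [42, 49, 91], 'count': 3}

{'items': [42, 49, 91], 'count': 3}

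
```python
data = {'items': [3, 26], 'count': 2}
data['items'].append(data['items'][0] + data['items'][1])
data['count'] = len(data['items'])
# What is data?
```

After line 1: data = {'items': [3, 26], 'count': 2}
After line 2 (append 3 + 26 = 29): data = {'items': [3, 26, 29], 'count': 2}
After line 3 (count = len(items) = 3): data = {'items': [3, 26, 29], 'count': 3}

{'items': [3, 26, 29], 'count': 3}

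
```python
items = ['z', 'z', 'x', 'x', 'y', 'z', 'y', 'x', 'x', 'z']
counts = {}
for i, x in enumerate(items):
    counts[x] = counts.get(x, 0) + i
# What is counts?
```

Initial: counts = {}, items = ['z', 'z', 'x', 'x', 'y', 'z', 'y', 'x', 'x', 'z']
i=0, x='z': counts = {'z': 0}
i=1, x='z': counts = {'z': 1}
i=2, x='x': counts = {'z': 1, 'x': 2}
i=3, x='x': counts = {'z': 1, 'x': 5}
i=4, x='y': counts = {'z': 1, 'x': 5, 'y': 4}
i=5, x='z': counts = {'z': 6, 'x': 5, 'y': 4}
i=6, x='y': counts = {'z': 6, 'x': 5, 'y': 10}
i=7, x='x': counts = {'z': 6, 'x': 12, 'y': 10}
i=8, x='x': counts = {'z': 6, 'x': 20, 'y': 10}
i=9, x='z': counts = {'z': 15, 'x': 20, 'y': 10}

{'z': 15, 'x': 20, 'y': 10}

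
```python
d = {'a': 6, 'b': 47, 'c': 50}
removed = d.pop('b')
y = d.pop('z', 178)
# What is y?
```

After line 1: d = {'a': 6, 'b': 47, 'c': 50}
After line 2 (pop 'b' returns 47): d = {'a': 6, 'c': 50}, removed = 47
After line 3 (pop 'z' missing, returns default 178): d = {'a': 6, 'c': 50}, y = 178

178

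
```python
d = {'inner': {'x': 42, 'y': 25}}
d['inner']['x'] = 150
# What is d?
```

After line 1: d = {'inner': {'x': 42, 'y': 25}}
After line 2 (inner x overwritten): d = {'inner': {'x': 150, 'y': 25}}

{'inner': {'x': 150, 'y': 25}}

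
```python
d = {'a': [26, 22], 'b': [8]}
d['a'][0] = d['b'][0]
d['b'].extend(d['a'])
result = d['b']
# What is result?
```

After line 1: d = {'a': [26, 22], 'b': [8]}
After line 2 (a[0] = b[0] = 8): d = {'a': [8, 22], 'b': [8]}
After line 3 (b.extend(a) appends [8, 22]): d = {'a': [8, 22], 'b': [8, 8, 22]}
After line 4: result = d['b'] = [8, 8, 22]

[8, 8, 22]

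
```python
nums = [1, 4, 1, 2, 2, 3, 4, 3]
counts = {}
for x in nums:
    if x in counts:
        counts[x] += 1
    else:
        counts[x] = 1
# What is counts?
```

Initial: counts = {}, nums = [1, 4, 1, 2, 2, 3, 4, 3]
See 1: counts = {1: 1}
See 4: counts = {1: 1, 4: 1}
See 1: counts = {1: 2, 4: 1}
See 2: counts = {1: 2, 4: 1, 2: 1}
See 2: counts = {1: 2, 4: 1, 2: 2}
See 3: counts = {1: 2, 4: 1, 2: 2, 3: 1}
See 4: counts = {1: 2, 4: 2, 2: 2, 3: 1}
See 3: counts = {1: 2, 4: 2, 2: 2, 3: 2}

{1: 2, 4: 2, 2: 2, 3: 2}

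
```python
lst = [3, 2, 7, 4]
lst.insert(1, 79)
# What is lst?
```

[3, 79, 2, 7, 4]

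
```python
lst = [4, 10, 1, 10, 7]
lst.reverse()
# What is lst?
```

[7, 10, 1, 10, 4]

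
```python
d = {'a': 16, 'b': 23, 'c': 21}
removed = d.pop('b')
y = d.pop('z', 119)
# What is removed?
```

After line 1: d = {'a': 16, 'b': 23, 'c': 21}
After line 2 (pop 'b' returns 23): d = {'a': 16, 'c': 21}, removed = 23
After line 3 (pop 'z' missing, returns default 119): d = {'a': 16, 'c': 21}, y = 119

23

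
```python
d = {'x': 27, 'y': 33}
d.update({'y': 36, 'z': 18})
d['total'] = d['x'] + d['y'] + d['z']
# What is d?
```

After line 1: d = {'x': 27, 'y': 33}
After line 2 (y overwritten, z added): d = {'x': 27, 'y': 36, 'z': 18}
After line 3 (total = 27 + 36 + 18 = 81): d = {'x': 27, 'y': 36, 'z': 18, 'total': 81}

{'x': 27, 'y': 36, 'z': 18, 'total': 81}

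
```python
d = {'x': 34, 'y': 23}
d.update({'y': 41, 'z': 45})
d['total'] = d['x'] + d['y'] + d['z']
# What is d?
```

After line 1: d = {'x': 34, 'y': 23}
After line 2 (y overwritten, z added): d = {'x': 34, 'y': 41, 'z': 45}
After line 3 (total = 34 + 41 + 45 = 120): d = {'x': 34, 'y': 41, 'z': 45, 'total': 120}

{'x': 34, 'y': 41, 'z': 45, 'total': 120}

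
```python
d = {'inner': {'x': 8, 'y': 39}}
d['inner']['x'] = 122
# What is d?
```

After line 1: d = {'inner': {'x': 8, 'y': 39}}
After line 2 (inner x overwritten): d = {'inner': {'x': 122, 'y': 39}}

{'inner': {'x': 122, 'y': 39}}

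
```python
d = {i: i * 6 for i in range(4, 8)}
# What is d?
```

{4: 24, 5: 30, 6: 36, 7: 42}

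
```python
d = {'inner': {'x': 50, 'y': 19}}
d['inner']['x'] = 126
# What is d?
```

After line 1: d = {'inner': {'x': 50, 'y': 19}}
After line 2 (inner x overwritten): d = {'inner': {'x': 126, 'y': 19}}

{'inner': {'x': 126, 'y': 19}}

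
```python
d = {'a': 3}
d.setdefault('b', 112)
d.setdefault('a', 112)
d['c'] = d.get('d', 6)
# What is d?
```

After line 1: d = {'a': 3}
After line 2 (setdefault adds 'b'=112): d = {'a': 3, 'b': 112}
After line 3 (setdefault 'a' no-op, already exists): d = {'a': 3, 'b': 112}
After line 4 (get('d', 6) returns default since 'd' not in d): d = {'a': 3, 'b': 112, 'c': 6}

{'a': 3, 'b': 112, 'c': 6}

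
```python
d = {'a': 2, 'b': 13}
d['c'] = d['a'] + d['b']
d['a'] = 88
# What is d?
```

After line 1: d = {'a': 2, 'b': 13}
After line 2 (d['c'] = 2 + 13): d = {'a': 2, 'b': 13, 'c': 15}
After line 3: d = {'a': 88, 'b': 13, 'c': 15}

{'a': 88, 'b': 13, 'c': 15}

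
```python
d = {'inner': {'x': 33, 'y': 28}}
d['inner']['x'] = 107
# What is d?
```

After line 1: d = {'inner': {'x': 33, 'y': 28}}
After line 2 (inner x overwritten): d = {'inner': {'x': 107, 'y': 28}}

{'inner': {'x': 107, 'y': 28}}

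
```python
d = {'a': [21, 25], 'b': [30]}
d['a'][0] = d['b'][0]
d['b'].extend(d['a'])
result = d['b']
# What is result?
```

After line 1: d = {'a': [21, 25], 'b': [30]}
After line 2 (a[0] = b[0] = 30): d = {'a': [30, 25], 'b': [30]}
After line 3 (b.extend(a) appends [30, 25]): d = {'a': [30, 25], 'b': [30, 30, 25]}
After line 4: result = d['b'] = [30, 30, 25]

[30, 30, 25]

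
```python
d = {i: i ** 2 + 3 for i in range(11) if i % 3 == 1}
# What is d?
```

{1: 4, 4: 19, 7: 52, 10: 103}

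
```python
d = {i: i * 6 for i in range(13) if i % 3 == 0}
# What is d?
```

{0: 0, 3: 18, 6: 36, 9: 54, 12: 72}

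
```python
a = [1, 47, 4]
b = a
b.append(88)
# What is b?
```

After line 1: a = [1, 47, 4]
After line 2 (b = a is an alias, same object): a = [1, 47, 4], b = [1, 47, 4]
After line 3 (b.append mutates the shared list): a = [1, 47, 4, 88], b = [1, 47, 4, 88]

[1, 47, 4, 88]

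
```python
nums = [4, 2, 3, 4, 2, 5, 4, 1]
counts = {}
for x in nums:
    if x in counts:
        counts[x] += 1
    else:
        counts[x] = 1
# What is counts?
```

Initial: counts = {}, nums = [4, 2, 3, 4, 2, 5, 4, 1]
See 4: counts = {4: 1}
See 2: counts = {4: 1, 2: 1}
See 3: counts = {4: 1, 2: 1, 3: 1}
See 4: counts = {4: 2, 2: 1, 3: 1}
See 2: counts = {4: 2, 2: 2, 3: 1}
See 5: counts = {4: 2, 2: 2, 3: 1, 5: 1}
See 4: counts = {4: 3, 2: 2, 3: 1, 5: 1}
See 1: counts = {4: 3, 2: 2, 3: 1, 5: 1, 1: 1}

{4: 3, 2: 2, 3: 1, 5: 1, 1: 1}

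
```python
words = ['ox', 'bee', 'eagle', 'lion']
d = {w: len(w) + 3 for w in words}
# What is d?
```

{'ox': 5, 'bee': 6, 'eagle': 8, 'lion': 7}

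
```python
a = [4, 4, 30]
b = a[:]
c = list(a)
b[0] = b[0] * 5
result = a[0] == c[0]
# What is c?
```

After line 1: a = [4, 4, 30]
After line 2 (b = a[:], copy): a = [4, 4, 30], b = [4, 4, 30]
After line 3 (c = list(a) is a copy, new object): c = [4, 4, 30]
After line 4 (b[0] = 4 * 5 = 20; only b mutates (copy)): a = [4, 4, 30], b = [20, 4, 30], c = [4, 4, 30]
After line 5 (a[0] = 4, c[0] = 4; result = True)

[4, 4, 30]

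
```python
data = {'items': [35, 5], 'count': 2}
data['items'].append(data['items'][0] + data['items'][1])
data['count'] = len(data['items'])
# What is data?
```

After line 1: data = {'items': [35, 5], 'count': 2}
After line 2 (append 35 + 5 = 40): data = {'items': [35, 5, 40], 'count': 2}
After line 3 (count = len(items) = 3): data = {'items': [35, 5, 40], 'count': 3}

{'items': [35, 5, 40], 'count': 3}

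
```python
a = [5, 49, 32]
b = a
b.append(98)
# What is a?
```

After line 1: a = [5, 49, 32]
After line 2 (b = a is an alias, same object): a = [5, 49, 32], b = [5, 49, 32]
After line 3 (b.append mutates the shared list): a = [5, 49, 32, 98], b = [5, 49, 32, 98]

[5, 49, 32, 98]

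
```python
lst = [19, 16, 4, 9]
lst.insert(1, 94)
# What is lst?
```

[19, 94, 16, 4, 9]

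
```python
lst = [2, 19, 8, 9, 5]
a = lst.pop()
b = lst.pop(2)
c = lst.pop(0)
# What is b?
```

After line 1: lst = [2, 19, 8, 9, 5]
After line 2 (pop() -> a = 5): lst = [2, 19, 8, 9]
After line 3 (pop(2) -> b = 8): lst = [2, 19, 9]
After line 4 (pop(0) -> c = 2): lst = [19, 9]

8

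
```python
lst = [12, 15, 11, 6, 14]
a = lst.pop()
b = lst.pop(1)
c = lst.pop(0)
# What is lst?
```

After line 1: lst = [12, 15, 11, 6, 14]
After line 2 (pop() -> a = 14): lst = [12, 15, 11, 6]
After line 3 (pop(1) -> b = 15): lst = [12, 11, 6]
After line 4 (pop(0) -> c = 12): lst = [11, 6]

[11, 6]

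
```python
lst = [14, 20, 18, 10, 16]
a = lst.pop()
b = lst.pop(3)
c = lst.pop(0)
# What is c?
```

After line 1: lst = [14, 20, 18, 10, 16]
After line 2 (pop() -> a = 16): lst = [14, 20, 18, 10]
After line 3 (pop(3) -> b = 10): lst = [14, 20, 18]
After line 4 (pop(0) -> c = 14): lst = [20, 18]

14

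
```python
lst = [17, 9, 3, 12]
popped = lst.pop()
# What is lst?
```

[17, 9, 3]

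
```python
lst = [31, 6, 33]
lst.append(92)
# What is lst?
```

[31, 6, 33, 92]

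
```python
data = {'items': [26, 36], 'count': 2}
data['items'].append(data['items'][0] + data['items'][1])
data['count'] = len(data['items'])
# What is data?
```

After line 1: data = {'items': [26, 36], 'count': 2}
After line 2 (append 26 + 36 = 62): data = {'items': [26, 36, 62], 'count': 2}
After line 3 (count = len(items) = 3): data = {'items': [26, 36, 62], 'count': 3}

{'items': [26, 36, 62], 'count': 3}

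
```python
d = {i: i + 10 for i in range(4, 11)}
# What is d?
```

{4: 14, 5: 15, 6: 16, 7: 17, 8: 18, 9: 19, 10: 20}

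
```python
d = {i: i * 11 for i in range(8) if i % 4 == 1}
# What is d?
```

{1: 11, 5: 55}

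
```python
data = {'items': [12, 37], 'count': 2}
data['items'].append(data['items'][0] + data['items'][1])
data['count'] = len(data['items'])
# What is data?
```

After line 1: data = {'items': [12, 37], 'count': 2}
After line 2 (append 12 + 37 = 49): data = {'items': [12, 37, 49], 'count': 2}
After line 3 (count = len(items) = 3): data = {'items': [12, 37, 49], 'count': 3}

{'items': [12, 37, 49], 'count': 3}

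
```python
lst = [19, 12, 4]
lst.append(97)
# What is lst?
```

[19, 12, 4, 97]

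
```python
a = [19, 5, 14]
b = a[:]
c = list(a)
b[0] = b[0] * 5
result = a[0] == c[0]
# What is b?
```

After line 1: a = [19, 5, 14]
After line 2 (b = a[:], copy): a = [19, 5, 14], b = [19, 5, 14]
After line 3 (c = list(a) is a copy, new object): c = [19, 5, 14]
After line 4 (b[0] = 19 * 5 = 95; only b mutates (copy)): a = [19, 5, 14], b = [95, 5, 14], c = [19, 5, 14]
After line 5 (a[0] = 19, c[0] = 19; result = True)

[95, 5, 14]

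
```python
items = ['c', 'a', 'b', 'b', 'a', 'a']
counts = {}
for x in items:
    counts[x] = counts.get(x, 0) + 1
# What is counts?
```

Initial: counts = {}, items = ['c', 'a', 'b', 'b', 'a', 'a']
See 'c': counts = {'c': 1}
See 'a': counts = {'c': 1, 'a': 1}
See 'b': counts = {'c': 1, 'a': 1, 'b': 1}
See 'b': counts = {'c': 1, 'a': 1, 'b': 2}
See 'a': counts = {'c': 1, 'a': 2, 'b': 2}
See 'a': counts = {'c': 1, 'a': 3, 'b': 2}

{'c': 1, 'a': 3, 'b': 2}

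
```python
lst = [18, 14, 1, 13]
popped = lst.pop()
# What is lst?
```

[18, 14, 1]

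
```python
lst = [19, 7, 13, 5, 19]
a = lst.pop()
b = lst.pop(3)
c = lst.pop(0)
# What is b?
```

After line 1: lst = [19, 7, 13, 5, 19]
After line 2 (pop() -> a = 19): lst = [19, 7, 13, 5]
After line 3 (pop(3) -> b = 5): lst = [19, 7, 13]
After line 4 (pop(0) -> c = 19): lst = [7, 13]

5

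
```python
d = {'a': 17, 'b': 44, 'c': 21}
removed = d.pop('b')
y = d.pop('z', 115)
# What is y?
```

After line 1: d = {'a': 17, 'b': 44, 'c': 21}
After line 2 (pop 'b' returns 44): d = {'a': 17, 'c': 21}, removed = 44
After line 3 (pop 'z' missing, returns default 115): d = {'a': 17, 'c': 21}, y = 115

115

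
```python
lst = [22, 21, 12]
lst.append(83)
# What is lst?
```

[22, 21, 12, 83]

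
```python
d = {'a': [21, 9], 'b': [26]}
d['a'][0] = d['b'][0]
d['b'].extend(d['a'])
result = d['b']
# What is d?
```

After line 1: d = {'a': [21, 9], 'b': [26]}
After line 2 (a[0] = b[0] = 26): d = {'a': [26, 9], 'b': [26]}
After line 3 (b.extend(a) appends [26, 9]): d = {'a': [26, 9], 'b': [26, 26, 9]}
After line 4: result = d['b'] = [26, 26, 9]

{'a': [26, 9], 'b': [26, 26, 9]}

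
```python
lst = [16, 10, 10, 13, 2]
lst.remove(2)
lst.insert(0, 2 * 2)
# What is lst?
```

After line 1: lst = [16, 10, 10, 13, 2]
After line 2 (remove first 2): lst = [16, 10, 10, 13]
After line 3 (insert 4 at index 0): lst = [4, 16, 10, 10, 13]

[4, 16, 10, 10, 13]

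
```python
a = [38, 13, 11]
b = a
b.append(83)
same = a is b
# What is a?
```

After line 1: a = [38, 13, 11]
After line 2 (b = a is an alias, same object): a = [38, 13, 11], b = [38, 13, 11]
After line 3 (b.append mutates the shared list): a = [38, 13, 11, 83], b = [38, 13, 11, 83]
After line 4 (same = a is b; same object -> True): same = True

[38, 13, 11, 83]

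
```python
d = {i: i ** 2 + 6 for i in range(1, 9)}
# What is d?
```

{1: 7, 2: 10, 3: 15, 4: 22, 5: 31, 6: 42, 7: 55, 8: 70}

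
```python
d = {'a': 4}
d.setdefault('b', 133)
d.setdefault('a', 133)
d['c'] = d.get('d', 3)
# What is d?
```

After line 1: d = {'a': 4}
After line 2 (setdefault adds 'b'=133): d = {'a': 4, 'b': 133}
After line 3 (setdefault 'a' no-op, already exists): d = {'a': 4, 'b': 133}
After line 4 (get('d', 3) returns default since 'd' not in d): d = {'a': 4, 'b': 133, 'c': 3}

{'a': 4, 'b': 133, 'c': 3}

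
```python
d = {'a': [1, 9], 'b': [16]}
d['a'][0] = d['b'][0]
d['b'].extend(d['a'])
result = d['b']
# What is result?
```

After line 1: d = {'a': [1, 9], 'b': [16]}
After line 2 (a[0] = b[0] = 16): d = {'a': [16, 9], 'b': [16]}
After line 3 (b.extend(a) appends [16, 9]): d = {'a': [16, 9], 'b': [16, 16, 9]}
After line 4: result = d['b'] = [16, 16, 9]

[16, 16, 9]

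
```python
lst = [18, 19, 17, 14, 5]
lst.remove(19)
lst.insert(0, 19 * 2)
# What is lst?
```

After line 1: lst = [18, 19, 17, 14, 5]
After line 2 (remove first 19): lst = [18, 17, 14, 5]
After line 3 (insert 38 at index 0): lst = [38, 18, 17, 14, 5]

[38, 18, 17, 14, 5]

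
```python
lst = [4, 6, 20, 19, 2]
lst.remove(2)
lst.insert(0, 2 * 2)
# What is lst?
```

After line 1: lst = [4, 6, 20, 19, 2]
After line 2 (remove first 2): lst = [4, 6, 20, 19]
After line 3 (insert 4 at index 0): lst = [4, 4, 6, 20, 19]

[4, 4, 6, 20, 19]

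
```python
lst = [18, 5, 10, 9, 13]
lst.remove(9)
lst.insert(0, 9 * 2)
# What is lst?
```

After line 1: lst = [18, 5, 10, 9, 13]
After line 2 (remove first 9): lst = [18, 5, 10, 13]
After line 3 (insert 18 at index 0): lst = [18, 18, 5, 10, 13]

[18, 18, 5, 10, 13]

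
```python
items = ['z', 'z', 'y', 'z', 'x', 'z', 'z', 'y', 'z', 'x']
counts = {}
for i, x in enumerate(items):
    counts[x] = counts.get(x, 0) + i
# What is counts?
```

Initial: counts = {}, items = ['z', 'z', 'y', 'z', 'x', 'z', 'z', 'y', 'z', 'x']
i=0, x='z': counts = {'z': 0}
i=1, x='z': counts = {'z': 1}
i=2, x='y': counts = {'z': 1, 'y': 2}
i=3, x='z': counts = {'z': 4, 'y': 2}
i=4, x='x': counts = {'z': 4, 'y': 2, 'x': 4}
i=5, x='z': counts = {'z': 9, 'y': 2, 'x': 4}
i=6, x='z': counts = {'z': 15, 'y': 2, 'x': 4}
i=7, x='y': counts = {'z': 15, 'y': 9, 'x': 4}
i=8, x='z': counts = {'z': 23, 'y': 9, 'x': 4}
i=9, x='x': counts = {'z': 23, 'y': 9, 'x': 13}

{'z': 23, 'y': 9, 'x': 13}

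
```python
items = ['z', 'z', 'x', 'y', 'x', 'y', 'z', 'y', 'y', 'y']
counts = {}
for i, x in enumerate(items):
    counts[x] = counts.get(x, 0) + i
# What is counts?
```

Initial: counts = {}, items = ['z', 'z', 'x', 'y', 'x', 'y', 'z', 'y', 'y', 'y']
i=0, x='z': counts = {'z': 0}
i=1, x='z': counts = {'z': 1}
i=2, x='x': counts = {'z': 1, 'x': 2}
i=3, x='y': counts = {'z': 1, 'x': 2, 'y': 3}
i=4, x='x': counts = {'z': 1, 'x': 6, 'y': 3}
i=5, x='y': counts = {'z': 1, 'x': 6, 'y': 8}
i=6, x='z': counts = {'z': 7, 'x': 6, 'y': 8}
i=7, x='y': counts = {'z': 7, 'x': 6, 'y': 15}
i=8, x='y': counts = {'z': 7, 'x': 6, 'y': 23}
i=9, x='y': counts = {'z': 7, 'x': 6, 'y': 32}

{'z': 7, 'x': 6, 'y': 32}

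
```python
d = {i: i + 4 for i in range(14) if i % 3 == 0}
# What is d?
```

{0: 4, 3: 7, 6: 10, 9: 13, 12: 16}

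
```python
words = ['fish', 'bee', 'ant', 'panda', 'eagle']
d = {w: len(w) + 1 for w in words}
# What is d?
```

{'fish': 5, 'bee': 4, 'ant': 4, 'panda': 6, 'eagle': 6}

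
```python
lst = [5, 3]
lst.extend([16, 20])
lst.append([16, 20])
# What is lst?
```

After line 1: lst = [5, 3]
After line 2 (extend unpacks [16, 20]): lst = [5, 3, 16, 20]
After line 3 (append adds [16, 20] as single element): lst = [5, 3, 16, 20, [16, 20]]

[5, 3, 16, 20, [16, 20]]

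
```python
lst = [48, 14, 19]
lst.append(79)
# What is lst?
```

[48, 14, 19, 79]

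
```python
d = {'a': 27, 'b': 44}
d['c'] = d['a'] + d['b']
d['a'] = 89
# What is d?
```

After line 1: d = {'a': 27, 'b': 44}
After line 2 (d['c'] = 27 + 44): d = {'a': 27, 'b': 44, 'c': 71}
After line 3: d = {'a': 89, 'b': 44, 'c': 71}

{'a': 89, 'b': 44, 'c': 71}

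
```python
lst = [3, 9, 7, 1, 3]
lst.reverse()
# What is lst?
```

[3, 1, 7, 9, 3]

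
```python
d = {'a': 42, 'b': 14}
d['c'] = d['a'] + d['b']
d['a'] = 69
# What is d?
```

After line 1: d = {'a': 42, 'b': 14}
After line 2 (d['c'] = 42 + 14): d = {'a': 42, 'b': 14, 'c': 56}
After line 3: d = {'a': 69, 'b': 14, 'c': 56}

{'a': 69, 'b': 14, 'c': 56}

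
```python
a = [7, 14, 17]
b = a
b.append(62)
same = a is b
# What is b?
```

After line 1: a = [7, 14, 17]
After line 2 (b = a is an alias, same object): a = [7, 14, 17], b = [7, 14, 17]
After line 3 (b.append mutates the shared list): a = [7, 14, 17, 62], b = [7, 14, 17, 62]
After line 4 (same = a is b; same object -> True): same = True

[7, 14, 17, 62]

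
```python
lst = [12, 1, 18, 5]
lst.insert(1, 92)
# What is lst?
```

[12, 92, 1, 18, 5]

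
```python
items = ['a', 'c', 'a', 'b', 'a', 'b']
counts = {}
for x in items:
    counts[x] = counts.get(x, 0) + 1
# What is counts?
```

Initial: counts = {}, items = ['a', 'c', 'a', 'b', 'a', 'b']
See 'a': counts = {'a': 1}
See 'c': counts = {'a': 1, 'c': 1}
See 'a': counts = {'a': 2, 'c': 1}
See 'b': counts = {'a': 2, 'c': 1, 'b': 1}
See 'a': counts = {'a': 3, 'c': 1, 'b': 1}
See 'b': counts = {'a': 3, 'c': 1, 'b': 2}

{'a': 3, 'c': 1, 'b': 2}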